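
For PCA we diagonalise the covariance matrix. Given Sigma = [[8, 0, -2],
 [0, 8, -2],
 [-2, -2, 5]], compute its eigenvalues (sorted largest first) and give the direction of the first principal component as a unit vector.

Step 1 — characteristic polynomial p(λ) = det(λI - Sigma) = λ³ - tr·λ² + c_1·λ - det, where tr = trace, c_1 = sum of the principal 2×2 minors, det = det(Sigma):
  tr = 8 + 8 + 5 = 21,
  c_1 = (8·8 - (0)²) + (8·5 - (-2)²) + (8·5 - (-2)²) = 64 + 36 + 36 = 136,
  det = 8·(8·5 - (-2)²) - (0)·((0)·5 - (-2)·(-2)) + (-2)·((0)·(-2) - 8·(-2)) = 8·(36) - (0)·(-4) + (-2)·(16) = 256.
  So p(λ) = λ³ - 21λ² + 136λ - 256.
Step 2 — look for an integer root (rational root theorem: any rational root is an integer divisor of 256). Testing λ = 8:
  p(8) = 512 - 1344 + 1088 - 256 = 0  ✓
  Dividing out (λ - 8): p(λ) = (λ - 8)(λ² - 13λ + 32).
Step 3 — remaining eigenvalues from the quadratic λ² - 13λ + 32 = 0:
  Δ = 13² - 4·32 = 169 - 128 = 41,  λ = (13 ± √41)/2 = (13 ± 6.4031)/2 ≈ 9.7016 or 3.2984.
  Sorted: λ_1 = 9.7016,  λ_2 = 8,  λ_3 = 3.2984  (check: sum = 21 = tr ✓).

Step 4 — unit eigenvector for λ_1 ≈ 9.7016: v spans the null space of (Sigma - λ_1 I), whose rows are
  r_1 = (-1.7016, 0, -2),  r_2 = (0, -1.7016, -2),  r_3 = (-2, -2, -4.7016).
  v is orthogonal to every row, so take v ∝ r_1 × r_2 = ((0)·(-2) - (-2)·(-1.7016), (-2)·(0) - (-1.7016)·(-2), (-1.7016)·(-1.7016) - (0)·(0)) ≈ (-3.4031, -3.4031, 2.8953).
  Rescale (multiply by -1 so the first nonzero entry is positive): u = (3.4031, 3.4031, -2.8953).
  ||u|| = √((3.4031)² + (3.4031)² + (-2.8953)²) = √(31.5454) ≈ 5.6165,  v_1 = u/||u|| ≈ (0.6059, 0.6059, -0.5155) (||v_1|| = 1).

λ_1 = 9.7016,  λ_2 = 8,  λ_3 = 3.2984;  v_1 ≈ (0.6059, 0.6059, -0.5155)


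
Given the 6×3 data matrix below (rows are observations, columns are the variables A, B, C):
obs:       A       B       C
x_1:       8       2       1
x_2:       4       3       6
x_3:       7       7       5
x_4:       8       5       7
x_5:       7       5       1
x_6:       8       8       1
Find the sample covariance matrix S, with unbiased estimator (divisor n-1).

Step 1 — column means:
  mean(A) = (8 + 4 + 7 + 8 + 7 + 8) / 6 = 42/6 = 7
  mean(B) = (2 + 3 + 7 + 5 + 5 + 8) / 6 = 30/6 = 5
  mean(C) = (1 + 6 + 5 + 7 + 1 + 1) / 6 = 21/6 = 3.5

Step 2 — sample covariance S[i,j] = (1/(n-1)) · Σ_k (x_{k,i} - mean_i) · (x_{k,j} - mean_j), with n-1 = 5.
  S[A,A] = ((1)·(1) + (-3)·(-3) + (0)·(0) + (1)·(1) + (0)·(0) + (1)·(1)) / 5 = 12/5 = 2.4
  S[A,B] = ((1)·(-3) + (-3)·(-2) + (0)·(2) + (1)·(0) + (0)·(0) + (1)·(3)) / 5 = 6/5 = 1.2
  S[A,C] = ((1)·(-2.5) + (-3)·(2.5) + (0)·(1.5) + (1)·(3.5) + (0)·(-2.5) + (1)·(-2.5)) / 5 = -9/5 = -1.8
  S[B,B] = ((-3)·(-3) + (-2)·(-2) + (2)·(2) + (0)·(0) + (0)·(0) + (3)·(3)) / 5 = 26/5 = 5.2
  S[B,C] = ((-3)·(-2.5) + (-2)·(2.5) + (2)·(1.5) + (0)·(3.5) + (0)·(-2.5) + (3)·(-2.5)) / 5 = -2/5 = -0.4
  S[C,C] = ((-2.5)·(-2.5) + (2.5)·(2.5) + (1.5)·(1.5) + (3.5)·(3.5) + (-2.5)·(-2.5) + (-2.5)·(-2.5)) / 5 = 39.5/5 = 7.9

S is symmetric (S[j,i] = S[i,j]). Assembling:

S = [[2.4, 1.2, -1.8],
 [1.2, 5.2, -0.4],
 [-1.8, -0.4, 7.9]]


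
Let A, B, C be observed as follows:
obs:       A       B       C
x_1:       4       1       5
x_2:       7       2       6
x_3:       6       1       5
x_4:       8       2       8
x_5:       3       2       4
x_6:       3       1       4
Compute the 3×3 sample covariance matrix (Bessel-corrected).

Step 1 — column means:
  mean(A) = (4 + 7 + 6 + 8 + 3 + 3) / 6 = 31/6 = 5.1667
  mean(B) = (1 + 2 + 1 + 2 + 2 + 1) / 6 = 9/6 = 1.5
  mean(C) = (5 + 6 + 5 + 8 + 4 + 4) / 6 = 32/6 = 5.3333

Step 2 — sample covariance S[i,j] = (1/(n-1)) · Σ_k (x_{k,i} - mean_i) · (x_{k,j} - mean_j), with n-1 = 5.
  S[A,A] = ((-1.1667)·(-1.1667) + (1.8333)·(1.8333) + (0.8333)·(0.8333) + (2.8333)·(2.8333) + (-2.1667)·(-2.1667) + (-2.1667)·(-2.1667)) / 5 = 22.8333/5 = 4.5667
  S[A,B] = ((-1.1667)·(-0.5) + (1.8333)·(0.5) + (0.8333)·(-0.5) + (2.8333)·(0.5) + (-2.1667)·(0.5) + (-2.1667)·(-0.5)) / 5 = 2.5/5 = 0.5
  S[A,C] = ((-1.1667)·(-0.3333) + (1.8333)·(0.6667) + (0.8333)·(-0.3333) + (2.8333)·(2.6667) + (-2.1667)·(-1.3333) + (-2.1667)·(-1.3333)) / 5 = 14.6667/5 = 2.9333
  S[B,B] = ((-0.5)·(-0.5) + (0.5)·(0.5) + (-0.5)·(-0.5) + (0.5)·(0.5) + (0.5)·(0.5) + (-0.5)·(-0.5)) / 5 = 1.5/5 = 0.3
  S[B,C] = ((-0.5)·(-0.3333) + (0.5)·(0.6667) + (-0.5)·(-0.3333) + (0.5)·(2.6667) + (0.5)·(-1.3333) + (-0.5)·(-1.3333)) / 5 = 2/5 = 0.4
  S[C,C] = ((-0.3333)·(-0.3333) + (0.6667)·(0.6667) + (-0.3333)·(-0.3333) + (2.6667)·(2.6667) + (-1.3333)·(-1.3333) + (-1.3333)·(-1.3333)) / 5 = 11.3333/5 = 2.2667

S is symmetric (S[j,i] = S[i,j]). Assembling:

S = [[4.5667, 0.5, 2.9333],
 [0.5, 0.3, 0.4],
 [2.9333, 0.4, 2.2667]]


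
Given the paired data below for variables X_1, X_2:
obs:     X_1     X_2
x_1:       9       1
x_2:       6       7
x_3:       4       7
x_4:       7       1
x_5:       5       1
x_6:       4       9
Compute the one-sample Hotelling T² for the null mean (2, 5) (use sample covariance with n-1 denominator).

Step 1 — sample mean vector:
  mean(X_1) = (9 + 6 + 4 + 7 + 5 + 4) / 6 = 35/6 = 5.8333
  mean(X_2) = (1 + 7 + 7 + 1 + 1 + 9) / 6 = 26/6 = 4.3333
  x̄ = (5.8333, 4.3333),  deviation x̄ - mu_0 = (5.8333, 4.3333) - (2, 5) = (3.8333, -0.6667).

Step 2 — sample covariance matrix, S[i,j] = (1/(n-1)) · Σ_k (x_{k,i} - mean_i) · (x_{k,j} - mean_j), divisor n-1 = 5:
  S[X_1,X_1] = ((3.1667)·(3.1667) + (0.1667)·(0.1667) + (-1.8333)·(-1.8333) + (1.1667)·(1.1667) + (-0.8333)·(-0.8333) + (-1.8333)·(-1.8333)) / 5 = 18.8333/5 = 3.7667
  S[X_1,X_2] = ((3.1667)·(-3.3333) + (0.1667)·(2.6667) + (-1.8333)·(2.6667) + (1.1667)·(-3.3333) + (-0.8333)·(-3.3333) + (-1.8333)·(4.6667)) / 5 = -24.6667/5 = -4.9333
  S[X_2,X_2] = ((-3.3333)·(-3.3333) + (2.6667)·(2.6667) + (2.6667)·(2.6667) + (-3.3333)·(-3.3333) + (-3.3333)·(-3.3333) + (4.6667)·(4.6667)) / 5 = 69.3333/5 = 13.8667
  S = [[3.7667, -4.9333],
 [-4.9333, 13.8667]].

Step 3 — invert S. det(S) = 3.7667·13.8667 - (-4.9333)² = 27.8933.
  S^{-1} = (1/det) · [[d, -b], [-b, a]] = [[0.4971, 0.1769],
 [0.1769, 0.135]].

Step 4 — quadratic form (x̄ - mu_0)^T · S^{-1} · (x̄ - mu_0):
  S^{-1} · (x̄ - mu_0) = (1.7878, 0.588),
  (x̄ - mu_0)^T · [...] = (3.8333)·(1.7878) + (-0.6667)·(0.588) = 6.4611.

Step 5 — scale by n: T² = 6 · 6.4611 = 38.7667.

T² ≈ 38.7667


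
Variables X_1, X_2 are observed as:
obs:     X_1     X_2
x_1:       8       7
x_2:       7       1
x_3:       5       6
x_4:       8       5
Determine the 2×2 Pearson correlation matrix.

Step 1 — column means:
  mean(X_1) = (8 + 7 + 5 + 8) / 4 = 28/4 = 7
  mean(X_2) = (7 + 1 + 6 + 5) / 4 = 19/4 = 4.75

Step 2 — sample variances and covariances s[i,j] = (1/(n-1)) · Σ_k (x_{k,i} - mean_i) · (x_{k,j} - mean_j), with n-1 = 3:
  s[X_1,X_1] = ((1)·(1) + (0)·(0) + (-2)·(-2) + (1)·(1)) / 3 = 6/3 = 2
  s[X_1,X_2] = ((1)·(2.25) + (0)·(-3.75) + (-2)·(1.25) + (1)·(0.25)) / 3 = 0/3 = 0
  s[X_2,X_2] = ((2.25)·(2.25) + (-3.75)·(-3.75) + (1.25)·(1.25) + (0.25)·(0.25)) / 3 = 20.75/3 = 6.9167
  Sample standard deviations s_i = √(s[i,i]):
  s(X_1) = √(2) = 1.4142
  s(X_2) = √(6.9167) = 2.63

Step 3 — r_{ij} = s_{ij} / (s_i · s_j):
  r[X_1,X_1] = 1 (diagonal).
  r[X_1,X_2] = 0 / (1.4142 · 2.63) = 0 / 3.7193 = 0
  r[X_2,X_2] = 1 (diagonal).

R is symmetric with unit diagonal. Assembling:

R = [[1, 0],
 [0, 1]]


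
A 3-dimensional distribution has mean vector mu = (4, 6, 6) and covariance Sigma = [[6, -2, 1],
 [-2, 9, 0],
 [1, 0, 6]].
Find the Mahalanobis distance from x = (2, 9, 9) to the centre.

Step 1 — centre the observation: (x - mu) = (-2, 3, 3).

Step 2 — invert Sigma (cofactor / det for 3×3, or solve directly):
  Sigma^{-1} = [[0.1856, 0.0412, -0.0309],
 [0.0412, 0.1203, -0.0069],
 [-0.0309, -0.0069, 0.1718]].

Step 3 — form the quadratic (x - mu)^T · Sigma^{-1} · (x - mu):
  Sigma^{-1} · (x - mu) = (-0.3402, 0.2577, 0.5567).
  (x - mu)^T · [Sigma^{-1} · (x - mu)] = (-2)·(-0.3402) + (3)·(0.2577) + (3)·(0.5567) = 3.1237.

Step 4 — take square root: d = √(3.1237) ≈ 1.7674.

d(x, mu) = √(3.1237) ≈ 1.7674


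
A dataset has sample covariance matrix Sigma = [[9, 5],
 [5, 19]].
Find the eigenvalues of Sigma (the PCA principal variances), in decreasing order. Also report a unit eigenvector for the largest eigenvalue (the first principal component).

Step 1 — characteristic polynomial of 2×2 Sigma:
  det(Sigma - λI) = λ² - trace · λ + det = 0.
  trace = 9 + 19 = 28, det = 9·19 - (5)² = 146.
Step 2 — discriminant:
  Δ = trace² - 4·det = 784 - 584 = 200.
Step 3 — eigenvalues:
  λ = (trace ± √Δ)/2 = (28 ± 14.1421)/2,
  λ_1 = 21.0711,  λ_2 = 6.9289.

Step 4 — unit eigenvector for λ_1: solve (Sigma - λ_1 I)v = 0. First row:
  (9 - 21.0711)·v_x + (5)·v_y = 0, i.e. (-12.0711)·v_x + (5)·v_y = 0,
  so v ∝ (b, λ_1 - a) = (5, 12.0711) = u.
  ||u|| = √((5)² + (12.0711)²) = √(170.7107) ≈ 13.0656,
  v_1 = u/||u|| ≈ (0.3827, 0.9239) (||v_1|| = 1).

λ_1 = 21.0711,  λ_2 = 6.9289;  v_1 ≈ (0.3827, 0.9239)


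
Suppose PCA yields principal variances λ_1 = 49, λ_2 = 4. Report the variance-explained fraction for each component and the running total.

Step 1 — total variance = trace(Sigma) = Σ λ_i = 49 + 4 = 53.

Step 2 — fraction explained by component i = λ_i / Σ λ:
  PC1: 49/53 = 0.9245
  PC2: 4/53 = 0.0755

Step 3 — cumulative fraction after k components = (λ_1 + ... + λ_k) / Σ λ:
  k = 1: 49/53 = 0.9245
  k = 2: (49 + 4)/53 = 53/53 = 1

Summary (fraction, with percent):

explained: PC1 0.9245 (92.45%), PC2 0.0755 (7.55%);  cumulative: 0.9245, 1


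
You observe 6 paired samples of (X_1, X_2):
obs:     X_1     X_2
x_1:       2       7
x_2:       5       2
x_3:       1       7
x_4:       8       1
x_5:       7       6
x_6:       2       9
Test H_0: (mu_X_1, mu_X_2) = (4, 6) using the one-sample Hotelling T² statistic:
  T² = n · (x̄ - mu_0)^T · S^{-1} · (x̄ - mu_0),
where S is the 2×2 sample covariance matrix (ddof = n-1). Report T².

Step 1 — sample mean vector:
  mean(X_1) = (2 + 5 + 1 + 8 + 7 + 2) / 6 = 25/6 = 4.1667
  mean(X_2) = (7 + 2 + 7 + 1 + 6 + 9) / 6 = 32/6 = 5.3333
  x̄ = (4.1667, 5.3333),  deviation x̄ - mu_0 = (4.1667, 5.3333) - (4, 6) = (0.1667, -0.6667).

Step 2 — sample covariance matrix, S[i,j] = (1/(n-1)) · Σ_k (x_{k,i} - mean_i) · (x_{k,j} - mean_j), divisor n-1 = 5:
  S[X_1,X_1] = ((-2.1667)·(-2.1667) + (0.8333)·(0.8333) + (-3.1667)·(-3.1667) + (3.8333)·(3.8333) + (2.8333)·(2.8333) + (-2.1667)·(-2.1667)) / 5 = 42.8333/5 = 8.5667
  S[X_1,X_2] = ((-2.1667)·(1.6667) + (0.8333)·(-3.3333) + (-3.1667)·(1.6667) + (3.8333)·(-4.3333) + (2.8333)·(0.6667) + (-2.1667)·(3.6667)) / 5 = -34.3333/5 = -6.8667
  S[X_2,X_2] = ((1.6667)·(1.6667) + (-3.3333)·(-3.3333) + (1.6667)·(1.6667) + (-4.3333)·(-4.3333) + (0.6667)·(0.6667) + (3.6667)·(3.6667)) / 5 = 49.3333/5 = 9.8667
  S = [[8.5667, -6.8667],
 [-6.8667, 9.8667]].

Step 3 — invert S. det(S) = 8.5667·9.8667 - (-6.8667)² = 37.3733.
  S^{-1} = (1/det) · [[d, -b], [-b, a]] = [[0.264, 0.1837],
 [0.1837, 0.2292]].

Step 4 — quadratic form (x̄ - mu_0)^T · S^{-1} · (x̄ - mu_0):
  S^{-1} · (x̄ - mu_0) = (-0.0785, -0.1222),
  (x̄ - mu_0)^T · [...] = (0.1667)·(-0.0785) + (-0.6667)·(-0.1222) = 0.0684.

Step 5 — scale by n: T² = 6 · 0.0684 = 0.4103.

T² ≈ 0.4103


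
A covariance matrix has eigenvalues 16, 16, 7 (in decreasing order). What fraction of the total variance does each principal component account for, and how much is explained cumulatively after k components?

Step 1 — total variance = trace(Sigma) = Σ λ_i = 16 + 16 + 7 = 39.

Step 2 — fraction explained by component i = λ_i / Σ λ:
  PC1: 16/39 = 0.4103
  PC2: 16/39 = 0.4103
  PC3: 7/39 = 0.1795

Step 3 — cumulative fraction after k components = (λ_1 + ... + λ_k) / Σ λ:
  k = 1: 16/39 = 0.4103
  k = 2: (16 + 16)/39 = 32/39 = 0.8205
  k = 3: (16 + 16 + 7)/39 = 39/39 = 1

Summary (fraction, with percent):

explained: PC1 0.4103 (41.03%), PC2 0.4103 (41.03%), PC3 0.1795 (17.95%);  cumulative: 0.4103, 0.8205, 1


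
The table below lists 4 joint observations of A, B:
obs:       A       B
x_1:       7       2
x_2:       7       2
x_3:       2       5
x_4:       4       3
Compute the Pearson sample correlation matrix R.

Step 1 — column means:
  mean(A) = (7 + 7 + 2 + 4) / 4 = 20/4 = 5
  mean(B) = (2 + 2 + 5 + 3) / 4 = 12/4 = 3

Step 2 — sample variances and covariances s[i,j] = (1/(n-1)) · Σ_k (x_{k,i} - mean_i) · (x_{k,j} - mean_j), with n-1 = 3:
  s[A,A] = ((2)·(2) + (2)·(2) + (-3)·(-3) + (-1)·(-1)) / 3 = 18/3 = 6
  s[A,B] = ((2)·(-1) + (2)·(-1) + (-3)·(2) + (-1)·(0)) / 3 = -10/3 = -3.3333
  s[B,B] = ((-1)·(-1) + (-1)·(-1) + (2)·(2) + (0)·(0)) / 3 = 6/3 = 2
  Sample standard deviations s_i = √(s[i,i]):
  s(A) = √(6) = 2.4495
  s(B) = √(2) = 1.4142

Step 3 — r_{ij} = s_{ij} / (s_i · s_j):
  r[A,A] = 1 (diagonal).
  r[A,B] = -3.3333 / (2.4495 · 1.4142) = -3.3333 / 3.4641 = -0.9623
  r[B,B] = 1 (diagonal).

R is symmetric with unit diagonal. Assembling:

R = [[1, -0.9623],
 [-0.9623, 1]]


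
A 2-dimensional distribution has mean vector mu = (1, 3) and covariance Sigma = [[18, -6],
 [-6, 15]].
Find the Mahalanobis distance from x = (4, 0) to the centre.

Step 1 — centre the observation: (x - mu) = (3, -3).

Step 2 — invert Sigma. det(Sigma) = 18·15 - (-6)² = 234.
  Sigma^{-1} = (1/det) · [[d, -b], [-b, a]] = [[0.0641, 0.0256],
 [0.0256, 0.0769]].

Step 3 — form the quadratic (x - mu)^T · Sigma^{-1} · (x - mu):
  Sigma^{-1} · (x - mu) = (0.1154, -0.1538).
  (x - mu)^T · [Sigma^{-1} · (x - mu)] = (3)·(0.1154) + (-3)·(-0.1538) = 0.8077.

Step 4 — take square root: d = √(0.8077) ≈ 0.8987.

d(x, mu) = √(0.8077) ≈ 0.8987


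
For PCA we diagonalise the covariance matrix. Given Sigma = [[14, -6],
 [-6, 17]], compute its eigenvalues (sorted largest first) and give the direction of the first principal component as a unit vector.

Step 1 — characteristic polynomial of 2×2 Sigma:
  det(Sigma - λI) = λ² - trace · λ + det = 0.
  trace = 14 + 17 = 31, det = 14·17 - (-6)² = 202.
Step 2 — discriminant:
  Δ = trace² - 4·det = 961 - 808 = 153.
Step 3 — eigenvalues:
  λ = (trace ± √Δ)/2 = (31 ± 12.3693)/2,
  λ_1 = 21.6847,  λ_2 = 9.3153.

Step 4 — unit eigenvector for λ_1: solve (Sigma - λ_1 I)v = 0. First row:
  (14 - 21.6847)·v_x + (-6)·v_y = 0, i.e. (-7.6847)·v_x + (-6)·v_y = 0,
  so v ∝ (b, λ_1 - a) = (-6, 7.6847); multiply by -1 so the first entry is positive: u = (6, -7.6847).
  ||u|| = √((6)² + (-7.6847)²) = √(95.054) ≈ 9.7496,
  v_1 = u/||u|| ≈ (0.6154, -0.7882) (||v_1|| = 1).

λ_1 = 21.6847,  λ_2 = 9.3153;  v_1 ≈ (0.6154, -0.7882)


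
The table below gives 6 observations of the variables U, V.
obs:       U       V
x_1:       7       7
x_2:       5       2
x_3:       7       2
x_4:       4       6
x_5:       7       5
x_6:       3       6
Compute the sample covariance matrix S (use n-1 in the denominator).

Step 1 — column means:
  mean(U) = (7 + 5 + 7 + 4 + 7 + 3) / 6 = 33/6 = 5.5
  mean(V) = (7 + 2 + 2 + 6 + 5 + 6) / 6 = 28/6 = 4.6667

Step 2 — sample covariance S[i,j] = (1/(n-1)) · Σ_k (x_{k,i} - mean_i) · (x_{k,j} - mean_j), with n-1 = 5.
  S[U,U] = ((1.5)·(1.5) + (-0.5)·(-0.5) + (1.5)·(1.5) + (-1.5)·(-1.5) + (1.5)·(1.5) + (-2.5)·(-2.5)) / 5 = 15.5/5 = 3.1
  S[U,V] = ((1.5)·(2.3333) + (-0.5)·(-2.6667) + (1.5)·(-2.6667) + (-1.5)·(1.3333) + (1.5)·(0.3333) + (-2.5)·(1.3333)) / 5 = -4/5 = -0.8
  S[V,V] = ((2.3333)·(2.3333) + (-2.6667)·(-2.6667) + (-2.6667)·(-2.6667) + (1.3333)·(1.3333) + (0.3333)·(0.3333) + (1.3333)·(1.3333)) / 5 = 23.3333/5 = 4.6667

S is symmetric (S[j,i] = S[i,j]). Assembling:

S = [[3.1, -0.8],
 [-0.8, 4.6667]]


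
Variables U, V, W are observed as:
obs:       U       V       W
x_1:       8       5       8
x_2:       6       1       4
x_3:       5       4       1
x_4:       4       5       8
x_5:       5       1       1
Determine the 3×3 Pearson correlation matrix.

Step 1 — column means:
  mean(U) = (8 + 6 + 5 + 4 + 5) / 5 = 28/5 = 5.6
  mean(V) = (5 + 1 + 4 + 5 + 1) / 5 = 16/5 = 3.2
  mean(W) = (8 + 4 + 1 + 8 + 1) / 5 = 22/5 = 4.4

Step 2 — sample variances and covariances s[i,j] = (1/(n-1)) · Σ_k (x_{k,i} - mean_i) · (x_{k,j} - mean_j), with n-1 = 4:
  s[U,U] = ((2.4)·(2.4) + (0.4)·(0.4) + (-0.6)·(-0.6) + (-1.6)·(-1.6) + (-0.6)·(-0.6)) / 4 = 9.2/4 = 2.3
  s[U,V] = ((2.4)·(1.8) + (0.4)·(-2.2) + (-0.6)·(0.8) + (-1.6)·(1.8) + (-0.6)·(-2.2)) / 4 = 1.4/4 = 0.35
  s[U,W] = ((2.4)·(3.6) + (0.4)·(-0.4) + (-0.6)·(-3.4) + (-1.6)·(3.6) + (-0.6)·(-3.4)) / 4 = 6.8/4 = 1.7
  s[V,V] = ((1.8)·(1.8) + (-2.2)·(-2.2) + (0.8)·(0.8) + (1.8)·(1.8) + (-2.2)·(-2.2)) / 4 = 16.8/4 = 4.2
  s[V,W] = ((1.8)·(3.6) + (-2.2)·(-0.4) + (0.8)·(-3.4) + (1.8)·(3.6) + (-2.2)·(-3.4)) / 4 = 18.6/4 = 4.65
  s[W,W] = ((3.6)·(3.6) + (-0.4)·(-0.4) + (-3.4)·(-3.4) + (3.6)·(3.6) + (-3.4)·(-3.4)) / 4 = 49.2/4 = 12.3
  Sample standard deviations s_i = √(s[i,i]):
  s(U) = √(2.3) = 1.5166
  s(V) = √(4.2) = 2.0494
  s(W) = √(12.3) = 3.5071

Step 3 — r_{ij} = s_{ij} / (s_i · s_j):
  r[U,U] = 1 (diagonal).
  r[U,V] = 0.35 / (1.5166 · 2.0494) = 0.35 / 3.1081 = 0.1126
  r[U,W] = 1.7 / (1.5166 · 3.5071) = 1.7 / 5.3188 = 0.3196
  r[V,V] = 1 (diagonal).
  r[V,W] = 4.65 / (2.0494 · 3.5071) = 4.65 / 7.1875 = 0.647
  r[W,W] = 1 (diagonal).

R is symmetric with unit diagonal. Assembling:

R = [[1, 0.1126, 0.3196],
 [0.1126, 1, 0.647],
 [0.3196, 0.647, 1]]


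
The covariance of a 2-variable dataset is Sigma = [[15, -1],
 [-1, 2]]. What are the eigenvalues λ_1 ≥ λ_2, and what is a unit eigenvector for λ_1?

Step 1 — characteristic polynomial of 2×2 Sigma:
  det(Sigma - λI) = λ² - trace · λ + det = 0.
  trace = 15 + 2 = 17, det = 15·2 - (-1)² = 29.
Step 2 — discriminant:
  Δ = trace² - 4·det = 289 - 116 = 173.
Step 3 — eigenvalues:
  λ = (trace ± √Δ)/2 = (17 ± 13.1529)/2,
  λ_1 = 15.0765,  λ_2 = 1.9235.

Step 4 — unit eigenvector for λ_1: solve (Sigma - λ_1 I)v = 0. First row:
  (15 - 15.0765)·v_x + (-1)·v_y = 0, i.e. (-0.0765)·v_x + (-1)·v_y = 0,
  so v ∝ (b, λ_1 - a) = (-1, 0.0765); multiply by -1 so the first entry is positive: u = (1, -0.0765).
  ||u|| = √((1)² + (-0.0765)²) = √(1.0058) ≈ 1.0029,
  v_1 = u/||u|| ≈ (0.9971, -0.0763) (||v_1|| = 1).

λ_1 = 15.0765,  λ_2 = 1.9235;  v_1 ≈ (0.9971, -0.0763)


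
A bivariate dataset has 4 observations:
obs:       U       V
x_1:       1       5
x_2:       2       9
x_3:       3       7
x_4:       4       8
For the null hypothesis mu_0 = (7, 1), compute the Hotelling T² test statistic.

Step 1 — sample mean vector:
  mean(U) = (1 + 2 + 3 + 4) / 4 = 10/4 = 2.5
  mean(V) = (5 + 9 + 7 + 8) / 4 = 29/4 = 7.25
  x̄ = (2.5, 7.25),  deviation x̄ - mu_0 = (2.5, 7.25) - (7, 1) = (-4.5, 6.25).

Step 2 — sample covariance matrix, S[i,j] = (1/(n-1)) · Σ_k (x_{k,i} - mean_i) · (x_{k,j} - mean_j), divisor n-1 = 3:
  S[U,U] = ((-1.5)·(-1.5) + (-0.5)·(-0.5) + (0.5)·(0.5) + (1.5)·(1.5)) / 3 = 5/3 = 1.6667
  S[U,V] = ((-1.5)·(-2.25) + (-0.5)·(1.75) + (0.5)·(-0.25) + (1.5)·(0.75)) / 3 = 3.5/3 = 1.1667
  S[V,V] = ((-2.25)·(-2.25) + (1.75)·(1.75) + (-0.25)·(-0.25) + (0.75)·(0.75)) / 3 = 8.75/3 = 2.9167
  S = [[1.6667, 1.1667],
 [1.1667, 2.9167]].

Step 3 — invert S. det(S) = 1.6667·2.9167 - (1.1667)² = 3.5.
  S^{-1} = (1/det) · [[d, -b], [-b, a]] = [[0.8333, -0.3333],
 [-0.3333, 0.4762]].

Step 4 — quadratic form (x̄ - mu_0)^T · S^{-1} · (x̄ - mu_0):
  S^{-1} · (x̄ - mu_0) = (-5.8333, 4.4762),
  (x̄ - mu_0)^T · [...] = (-4.5)·(-5.8333) + (6.25)·(4.4762) = 54.2262.

Step 5 — scale by n: T² = 4 · 54.2262 = 216.9048.

T² ≈ 216.9048


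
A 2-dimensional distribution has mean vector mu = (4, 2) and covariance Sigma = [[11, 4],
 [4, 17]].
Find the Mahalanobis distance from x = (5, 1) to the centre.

Step 1 — centre the observation: (x - mu) = (1, -1).

Step 2 — invert Sigma. det(Sigma) = 11·17 - (4)² = 171.
  Sigma^{-1} = (1/det) · [[d, -b], [-b, a]] = [[0.0994, -0.0234],
 [-0.0234, 0.0643]].

Step 3 — form the quadratic (x - mu)^T · Sigma^{-1} · (x - mu):
  Sigma^{-1} · (x - mu) = (0.1228, -0.0877).
  (x - mu)^T · [Sigma^{-1} · (x - mu)] = (1)·(0.1228) + (-1)·(-0.0877) = 0.2105.

Step 4 — take square root: d = √(0.2105) ≈ 0.4588.

d(x, mu) = √(0.2105) ≈ 0.4588


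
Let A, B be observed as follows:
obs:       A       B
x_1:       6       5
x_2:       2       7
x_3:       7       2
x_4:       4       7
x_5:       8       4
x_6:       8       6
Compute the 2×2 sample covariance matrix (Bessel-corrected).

Step 1 — column means:
  mean(A) = (6 + 2 + 7 + 4 + 8 + 8) / 6 = 35/6 = 5.8333
  mean(B) = (5 + 7 + 2 + 7 + 4 + 6) / 6 = 31/6 = 5.1667

Step 2 — sample covariance S[i,j] = (1/(n-1)) · Σ_k (x_{k,i} - mean_i) · (x_{k,j} - mean_j), with n-1 = 5.
  S[A,A] = ((0.1667)·(0.1667) + (-3.8333)·(-3.8333) + (1.1667)·(1.1667) + (-1.8333)·(-1.8333) + (2.1667)·(2.1667) + (2.1667)·(2.1667)) / 5 = 28.8333/5 = 5.7667
  S[A,B] = ((0.1667)·(-0.1667) + (-3.8333)·(1.8333) + (1.1667)·(-3.1667) + (-1.8333)·(1.8333) + (2.1667)·(-1.1667) + (2.1667)·(0.8333)) / 5 = -14.8333/5 = -2.9667
  S[B,B] = ((-0.1667)·(-0.1667) + (1.8333)·(1.8333) + (-3.1667)·(-3.1667) + (1.8333)·(1.8333) + (-1.1667)·(-1.1667) + (0.8333)·(0.8333)) / 5 = 18.8333/5 = 3.7667

S is symmetric (S[j,i] = S[i,j]). Assembling:

S = [[5.7667, -2.9667],
 [-2.9667, 3.7667]]


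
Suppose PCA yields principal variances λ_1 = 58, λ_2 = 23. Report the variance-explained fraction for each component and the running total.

Step 1 — total variance = trace(Sigma) = Σ λ_i = 58 + 23 = 81.

Step 2 — fraction explained by component i = λ_i / Σ λ:
  PC1: 58/81 = 0.716
  PC2: 23/81 = 0.284

Step 3 — cumulative fraction after k components = (λ_1 + ... + λ_k) / Σ λ:
  k = 1: 58/81 = 0.716
  k = 2: (58 + 23)/81 = 81/81 = 1

Summary (fraction, with percent):

explained: PC1 0.716 (71.6%), PC2 0.284 (28.4%);  cumulative: 0.716, 1


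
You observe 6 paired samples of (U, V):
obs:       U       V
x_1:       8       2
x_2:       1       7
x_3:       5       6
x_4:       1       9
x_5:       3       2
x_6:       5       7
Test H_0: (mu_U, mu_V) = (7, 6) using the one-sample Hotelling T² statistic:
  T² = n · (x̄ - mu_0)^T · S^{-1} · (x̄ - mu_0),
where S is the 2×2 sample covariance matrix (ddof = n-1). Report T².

Step 1 — sample mean vector:
  mean(U) = (8 + 1 + 5 + 1 + 3 + 5) / 6 = 23/6 = 3.8333
  mean(V) = (2 + 7 + 6 + 9 + 2 + 7) / 6 = 33/6 = 5.5
  x̄ = (3.8333, 5.5),  deviation x̄ - mu_0 = (3.8333, 5.5) - (7, 6) = (-3.1667, -0.5).

Step 2 — sample covariance matrix, S[i,j] = (1/(n-1)) · Σ_k (x_{k,i} - mean_i) · (x_{k,j} - mean_j), divisor n-1 = 5:
  S[U,U] = ((4.1667)·(4.1667) + (-2.8333)·(-2.8333) + (1.1667)·(1.1667) + (-2.8333)·(-2.8333) + (-0.8333)·(-0.8333) + (1.1667)·(1.1667)) / 5 = 36.8333/5 = 7.3667
  S[U,V] = ((4.1667)·(-3.5) + (-2.8333)·(1.5) + (1.1667)·(0.5) + (-2.8333)·(3.5) + (-0.8333)·(-3.5) + (1.1667)·(1.5)) / 5 = -23.5/5 = -4.7
  S[V,V] = ((-3.5)·(-3.5) + (1.5)·(1.5) + (0.5)·(0.5) + (3.5)·(3.5) + (-3.5)·(-3.5) + (1.5)·(1.5)) / 5 = 41.5/5 = 8.3
  S = [[7.3667, -4.7],
 [-4.7, 8.3]].

Step 3 — invert S. det(S) = 7.3667·8.3 - (-4.7)² = 39.0533.
  S^{-1} = (1/det) · [[d, -b], [-b, a]] = [[0.2125, 0.1203],
 [0.1203, 0.1886]].

Step 4 — quadratic form (x̄ - mu_0)^T · S^{-1} · (x̄ - mu_0):
  S^{-1} · (x̄ - mu_0) = (-0.7332, -0.4754),
  (x̄ - mu_0)^T · [...] = (-3.1667)·(-0.7332) + (-0.5)·(-0.4754) = 2.5595.

Step 5 — scale by n: T² = 6 · 2.5595 = 15.3568.

T² ≈ 15.3568


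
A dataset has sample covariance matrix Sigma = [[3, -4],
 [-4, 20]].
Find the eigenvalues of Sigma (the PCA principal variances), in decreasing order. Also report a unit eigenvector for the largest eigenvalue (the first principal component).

Step 1 — characteristic polynomial of 2×2 Sigma:
  det(Sigma - λI) = λ² - trace · λ + det = 0.
  trace = 3 + 20 = 23, det = 3·20 - (-4)² = 44.
Step 2 — discriminant:
  Δ = trace² - 4·det = 529 - 176 = 353.
Step 3 — eigenvalues:
  λ = (trace ± √Δ)/2 = (23 ± 18.7883)/2,
  λ_1 = 20.8941,  λ_2 = 2.1059.

Step 4 — unit eigenvector for λ_1: solve (Sigma - λ_1 I)v = 0. First row:
  (3 - 20.8941)·v_x + (-4)·v_y = 0, i.e. (-17.8941)·v_x + (-4)·v_y = 0,
  so v ∝ (b, λ_1 - a) = (-4, 17.8941); multiply by -1 so the first entry is positive: u = (4, -17.8941).
  ||u|| = √((4)² + (-17.8941)²) = √(336.2005) ≈ 18.3358,
  v_1 = u/||u|| ≈ (0.2182, -0.9759) (||v_1|| = 1).

λ_1 = 20.8941,  λ_2 = 2.1059;  v_1 ≈ (0.2182, -0.9759)


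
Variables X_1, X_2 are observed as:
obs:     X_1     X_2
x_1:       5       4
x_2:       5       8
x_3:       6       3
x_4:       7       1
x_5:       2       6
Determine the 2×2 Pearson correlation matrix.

Step 1 — column means:
  mean(X_1) = (5 + 5 + 6 + 7 + 2) / 5 = 25/5 = 5
  mean(X_2) = (4 + 8 + 3 + 1 + 6) / 5 = 22/5 = 4.4

Step 2 — sample variances and covariances s[i,j] = (1/(n-1)) · Σ_k (x_{k,i} - mean_i) · (x_{k,j} - mean_j), with n-1 = 4:
  s[X_1,X_1] = ((0)·(0) + (0)·(0) + (1)·(1) + (2)·(2) + (-3)·(-3)) / 4 = 14/4 = 3.5
  s[X_1,X_2] = ((0)·(-0.4) + (0)·(3.6) + (1)·(-1.4) + (2)·(-3.4) + (-3)·(1.6)) / 4 = -13/4 = -3.25
  s[X_2,X_2] = ((-0.4)·(-0.4) + (3.6)·(3.6) + (-1.4)·(-1.4) + (-3.4)·(-3.4) + (1.6)·(1.6)) / 4 = 29.2/4 = 7.3
  Sample standard deviations s_i = √(s[i,i]):
  s(X_1) = √(3.5) = 1.8708
  s(X_2) = √(7.3) = 2.7019

Step 3 — r_{ij} = s_{ij} / (s_i · s_j):
  r[X_1,X_1] = 1 (diagonal).
  r[X_1,X_2] = -3.25 / (1.8708 · 2.7019) = -3.25 / 5.0547 = -0.643
  r[X_2,X_2] = 1 (diagonal).

R is symmetric with unit diagonal. Assembling:

R = [[1, -0.643],
 [-0.643, 1]]


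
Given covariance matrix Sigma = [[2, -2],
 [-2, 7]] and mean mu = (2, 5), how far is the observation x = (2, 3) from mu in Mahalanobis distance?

Step 1 — centre the observation: (x - mu) = (0, -2).

Step 2 — invert Sigma. det(Sigma) = 2·7 - (-2)² = 10.
  Sigma^{-1} = (1/det) · [[d, -b], [-b, a]] = [[0.7, 0.2],
 [0.2, 0.2]].

Step 3 — form the quadratic (x - mu)^T · Sigma^{-1} · (x - mu):
  Sigma^{-1} · (x - mu) = (-0.4, -0.4).
  (x - mu)^T · [Sigma^{-1} · (x - mu)] = (0)·(-0.4) + (-2)·(-0.4) = 0.8.

Step 4 — take square root: d = √(0.8) ≈ 0.8944.

d(x, mu) = √(0.8) ≈ 0.8944


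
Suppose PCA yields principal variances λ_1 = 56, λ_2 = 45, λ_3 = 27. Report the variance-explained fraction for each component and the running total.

Step 1 — total variance = trace(Sigma) = Σ λ_i = 56 + 45 + 27 = 128.

Step 2 — fraction explained by component i = λ_i / Σ λ:
  PC1: 56/128 = 0.4375
  PC2: 45/128 = 0.3516
  PC3: 27/128 = 0.2109

Step 3 — cumulative fraction after k components = (λ_1 + ... + λ_k) / Σ λ:
  k = 1: 56/128 = 0.4375
  k = 2: (56 + 45)/128 = 101/128 = 0.7891
  k = 3: (56 + 45 + 27)/128 = 128/128 = 1

Summary (fraction, with percent):

explained: PC1 0.4375 (43.75%), PC2 0.3516 (35.16%), PC3 0.2109 (21.09%);  cumulative: 0.4375, 0.7891, 1


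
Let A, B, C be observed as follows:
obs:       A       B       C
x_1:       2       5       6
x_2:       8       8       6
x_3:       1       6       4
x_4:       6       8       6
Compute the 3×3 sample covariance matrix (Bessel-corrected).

Step 1 — column means:
  mean(A) = (2 + 8 + 1 + 6) / 4 = 17/4 = 4.25
  mean(B) = (5 + 8 + 6 + 8) / 4 = 27/4 = 6.75
  mean(C) = (6 + 6 + 4 + 6) / 4 = 22/4 = 5.5

Step 2 — sample covariance S[i,j] = (1/(n-1)) · Σ_k (x_{k,i} - mean_i) · (x_{k,j} - mean_j), with n-1 = 3.
  S[A,A] = ((-2.25)·(-2.25) + (3.75)·(3.75) + (-3.25)·(-3.25) + (1.75)·(1.75)) / 3 = 32.75/3 = 10.9167
  S[A,B] = ((-2.25)·(-1.75) + (3.75)·(1.25) + (-3.25)·(-0.75) + (1.75)·(1.25)) / 3 = 13.25/3 = 4.4167
  S[A,C] = ((-2.25)·(0.5) + (3.75)·(0.5) + (-3.25)·(-1.5) + (1.75)·(0.5)) / 3 = 6.5/3 = 2.1667
  S[B,B] = ((-1.75)·(-1.75) + (1.25)·(1.25) + (-0.75)·(-0.75) + (1.25)·(1.25)) / 3 = 6.75/3 = 2.25
  S[B,C] = ((-1.75)·(0.5) + (1.25)·(0.5) + (-0.75)·(-1.5) + (1.25)·(0.5)) / 3 = 1.5/3 = 0.5
  S[C,C] = ((0.5)·(0.5) + (0.5)·(0.5) + (-1.5)·(-1.5) + (0.5)·(0.5)) / 3 = 3/3 = 1

S is symmetric (S[j,i] = S[i,j]). Assembling:

S = [[10.9167, 4.4167, 2.1667],
 [4.4167, 2.25, 0.5],
 [2.1667, 0.5, 1]]


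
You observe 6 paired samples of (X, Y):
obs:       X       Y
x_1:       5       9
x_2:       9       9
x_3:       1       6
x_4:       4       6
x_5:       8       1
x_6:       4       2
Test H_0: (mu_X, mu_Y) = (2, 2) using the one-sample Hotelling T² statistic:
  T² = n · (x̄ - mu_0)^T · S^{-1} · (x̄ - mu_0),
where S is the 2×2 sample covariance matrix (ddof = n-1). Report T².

Step 1 — sample mean vector:
  mean(X) = (5 + 9 + 1 + 4 + 8 + 4) / 6 = 31/6 = 5.1667
  mean(Y) = (9 + 9 + 6 + 6 + 1 + 2) / 6 = 33/6 = 5.5
  x̄ = (5.1667, 5.5),  deviation x̄ - mu_0 = (5.1667, 5.5) - (2, 2) = (3.1667, 3.5).

Step 2 — sample covariance matrix, S[i,j] = (1/(n-1)) · Σ_k (x_{k,i} - mean_i) · (x_{k,j} - mean_j), divisor n-1 = 5:
  S[X,X] = ((-0.1667)·(-0.1667) + (3.8333)·(3.8333) + (-4.1667)·(-4.1667) + (-1.1667)·(-1.1667) + (2.8333)·(2.8333) + (-1.1667)·(-1.1667)) / 5 = 42.8333/5 = 8.5667
  S[X,Y] = ((-0.1667)·(3.5) + (3.8333)·(3.5) + (-4.1667)·(0.5) + (-1.1667)·(0.5) + (2.8333)·(-4.5) + (-1.1667)·(-3.5)) / 5 = 1.5/5 = 0.3
  S[Y,Y] = ((3.5)·(3.5) + (3.5)·(3.5) + (0.5)·(0.5) + (0.5)·(0.5) + (-4.5)·(-4.5) + (-3.5)·(-3.5)) / 5 = 57.5/5 = 11.5
  S = [[8.5667, 0.3],
 [0.3, 11.5]].

Step 3 — invert S. det(S) = 8.5667·11.5 - (0.3)² = 98.4267.
  S^{-1} = (1/det) · [[d, -b], [-b, a]] = [[0.1168, -0.003],
 [-0.003, 0.087]].

Step 4 — quadratic form (x̄ - mu_0)^T · S^{-1} · (x̄ - mu_0):
  S^{-1} · (x̄ - mu_0) = (0.3593, 0.295),
  (x̄ - mu_0)^T · [...] = (3.1667)·(0.3593) + (3.5)·(0.295) = 2.1703.

Step 5 — scale by n: T² = 6 · 2.1703 = 13.0215.

T² ≈ 13.0215


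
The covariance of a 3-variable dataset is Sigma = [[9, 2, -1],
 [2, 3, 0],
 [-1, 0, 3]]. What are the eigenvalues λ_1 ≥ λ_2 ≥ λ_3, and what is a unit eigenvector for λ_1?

Step 1 — characteristic polynomial p(λ) = det(λI - Sigma) = λ³ - tr·λ² + c_1·λ - det, where tr = trace, c_1 = sum of the principal 2×2 minors, det = det(Sigma):
  tr = 9 + 3 + 3 = 15,
  c_1 = (9·3 - (2)²) + (9·3 - (-1)²) + (3·3 - (0)²) = 23 + 26 + 9 = 58,
  det = 9·(3·3 - (0)²) - (2)·((2)·3 - (0)·(-1)) + (-1)·((2)·(0) - 3·(-1)) = 9·(9) - (2)·(6) + (-1)·(3) = 66.
  So p(λ) = λ³ - 15λ² + 58λ - 66.
Step 2 — look for an integer root (rational root theorem: any rational root is an integer divisor of 66). Testing λ = 3:
  p(3) = 27 - 135 + 174 - 66 = 0  ✓
  Dividing out (λ - 3): p(λ) = (λ - 3)(λ² - 12λ + 22).
Step 3 — remaining eigenvalues from the quadratic λ² - 12λ + 22 = 0:
  Δ = 12² - 4·22 = 144 - 88 = 56,  λ = (12 ± √56)/2 = (12 ± 7.4833)/2 ≈ 9.7417 or 2.2583.
  Sorted: λ_1 = 9.7417,  λ_2 = 3,  λ_3 = 2.2583  (check: sum = 15 = tr ✓).

Step 4 — unit eigenvector for λ_1 ≈ 9.7417: v spans the null space of (Sigma - λ_1 I), whose rows are
  r_1 = (-0.7417, 2, -1),  r_2 = (2, -6.7417, 0),  r_3 = (-1, 0, -6.7417).
  v is orthogonal to every row, so take v ∝ r_1 × r_2 = ((2)·(0) - (-1)·(-6.7417), (-1)·(2) - (-0.7417)·(0), (-0.7417)·(-6.7417) - (2)·(2)) ≈ (-6.7417, -2, 1).
  Rescale (multiply by -1 so the first nonzero entry is positive): u = (6.7417, 2, -1).
  ||u|| = √((6.7417)² + (2)² + (-1)²) = √(50.4499) ≈ 7.1028,  v_1 = u/||u|| ≈ (0.9492, 0.2816, -0.1408) (||v_1|| = 1).

λ_1 = 9.7417,  λ_2 = 3,  λ_3 = 2.2583;  v_1 ≈ (0.9492, 0.2816, -0.1408)


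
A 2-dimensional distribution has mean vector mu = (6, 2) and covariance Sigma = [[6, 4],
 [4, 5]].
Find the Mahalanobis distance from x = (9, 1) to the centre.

Step 1 — centre the observation: (x - mu) = (3, -1).

Step 2 — invert Sigma. det(Sigma) = 6·5 - (4)² = 14.
  Sigma^{-1} = (1/det) · [[d, -b], [-b, a]] = [[0.3571, -0.2857],
 [-0.2857, 0.4286]].

Step 3 — form the quadratic (x - mu)^T · Sigma^{-1} · (x - mu):
  Sigma^{-1} · (x - mu) = (1.3571, -1.2857).
  (x - mu)^T · [Sigma^{-1} · (x - mu)] = (3)·(1.3571) + (-1)·(-1.2857) = 5.3571.

Step 4 — take square root: d = √(5.3571) ≈ 2.3146.

d(x, mu) = √(5.3571) ≈ 2.3146


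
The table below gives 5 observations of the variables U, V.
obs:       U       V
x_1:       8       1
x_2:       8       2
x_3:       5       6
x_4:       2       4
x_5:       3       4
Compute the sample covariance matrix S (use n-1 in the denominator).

Step 1 — column means:
  mean(U) = (8 + 8 + 5 + 2 + 3) / 5 = 26/5 = 5.2
  mean(V) = (1 + 2 + 6 + 4 + 4) / 5 = 17/5 = 3.4

Step 2 — sample covariance S[i,j] = (1/(n-1)) · Σ_k (x_{k,i} - mean_i) · (x_{k,j} - mean_j), with n-1 = 4.
  S[U,U] = ((2.8)·(2.8) + (2.8)·(2.8) + (-0.2)·(-0.2) + (-3.2)·(-3.2) + (-2.2)·(-2.2)) / 4 = 30.8/4 = 7.7
  S[U,V] = ((2.8)·(-2.4) + (2.8)·(-1.4) + (-0.2)·(2.6) + (-3.2)·(0.6) + (-2.2)·(0.6)) / 4 = -14.4/4 = -3.6
  S[V,V] = ((-2.4)·(-2.4) + (-1.4)·(-1.4) + (2.6)·(2.6) + (0.6)·(0.6) + (0.6)·(0.6)) / 4 = 15.2/4 = 3.8

S is symmetric (S[j,i] = S[i,j]). Assembling:

S = [[7.7, -3.6],
 [-3.6, 3.8]]


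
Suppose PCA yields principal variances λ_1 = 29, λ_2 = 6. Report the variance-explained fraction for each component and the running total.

Step 1 — total variance = trace(Sigma) = Σ λ_i = 29 + 6 = 35.

Step 2 — fraction explained by component i = λ_i / Σ λ:
  PC1: 29/35 = 0.8286
  PC2: 6/35 = 0.1714

Step 3 — cumulative fraction after k components = (λ_1 + ... + λ_k) / Σ λ:
  k = 1: 29/35 = 0.8286
  k = 2: (29 + 6)/35 = 35/35 = 1

Summary (fraction, with percent):

explained: PC1 0.8286 (82.86%), PC2 0.1714 (17.14%);  cumulative: 0.8286, 1


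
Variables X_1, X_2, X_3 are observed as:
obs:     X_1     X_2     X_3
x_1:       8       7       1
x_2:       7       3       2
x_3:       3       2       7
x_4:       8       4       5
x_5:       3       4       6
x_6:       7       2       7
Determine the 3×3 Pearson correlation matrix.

Step 1 — column means:
  mean(X_1) = (8 + 7 + 3 + 8 + 3 + 7) / 6 = 36/6 = 6
  mean(X_2) = (7 + 3 + 2 + 4 + 4 + 2) / 6 = 22/6 = 3.6667
  mean(X_3) = (1 + 2 + 7 + 5 + 6 + 7) / 6 = 28/6 = 4.6667

Step 2 — sample variances and covariances s[i,j] = (1/(n-1)) · Σ_k (x_{k,i} - mean_i) · (x_{k,j} - mean_j), with n-1 = 5:
  s[X_1,X_1] = ((2)·(2) + (1)·(1) + (-3)·(-3) + (2)·(2) + (-3)·(-3) + (1)·(1)) / 5 = 28/5 = 5.6
  s[X_1,X_2] = ((2)·(3.3333) + (1)·(-0.6667) + (-3)·(-1.6667) + (2)·(0.3333) + (-3)·(0.3333) + (1)·(-1.6667)) / 5 = 9/5 = 1.8
  s[X_1,X_3] = ((2)·(-3.6667) + (1)·(-2.6667) + (-3)·(2.3333) + (2)·(0.3333) + (-3)·(1.3333) + (1)·(2.3333)) / 5 = -18/5 = -3.6
  s[X_2,X_2] = ((3.3333)·(3.3333) + (-0.6667)·(-0.6667) + (-1.6667)·(-1.6667) + (0.3333)·(0.3333) + (0.3333)·(0.3333) + (-1.6667)·(-1.6667)) / 5 = 17.3333/5 = 3.4667
  s[X_2,X_3] = ((3.3333)·(-3.6667) + (-0.6667)·(-2.6667) + (-1.6667)·(2.3333) + (0.3333)·(0.3333) + (0.3333)·(1.3333) + (-1.6667)·(2.3333)) / 5 = -17.6667/5 = -3.5333
  s[X_3,X_3] = ((-3.6667)·(-3.6667) + (-2.6667)·(-2.6667) + (2.3333)·(2.3333) + (0.3333)·(0.3333) + (1.3333)·(1.3333) + (2.3333)·(2.3333)) / 5 = 33.3333/5 = 6.6667
  Sample standard deviations s_i = √(s[i,i]):
  s(X_1) = √(5.6) = 2.3664
  s(X_2) = √(3.4667) = 1.8619
  s(X_3) = √(6.6667) = 2.582

Step 3 — r_{ij} = s_{ij} / (s_i · s_j):
  r[X_1,X_1] = 1 (diagonal).
  r[X_1,X_2] = 1.8 / (2.3664 · 1.8619) = 1.8 / 4.4061 = 0.4085
  r[X_1,X_3] = -3.6 / (2.3664 · 2.582) = -3.6 / 6.1101 = -0.5892
  r[X_2,X_2] = 1 (diagonal).
  r[X_2,X_3] = -3.5333 / (1.8619 · 2.582) = -3.5333 / 4.8074 = -0.735
  r[X_3,X_3] = 1 (diagonal).

R is symmetric with unit diagonal. Assembling:

R = [[1, 0.4085, -0.5892],
 [0.4085, 1, -0.735],
 [-0.5892, -0.735, 1]]


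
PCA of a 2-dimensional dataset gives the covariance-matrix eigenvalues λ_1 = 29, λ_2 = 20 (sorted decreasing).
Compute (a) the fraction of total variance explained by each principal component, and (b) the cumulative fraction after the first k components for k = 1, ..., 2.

Step 1 — total variance = trace(Sigma) = Σ λ_i = 29 + 20 = 49.

Step 2 — fraction explained by component i = λ_i / Σ λ:
  PC1: 29/49 = 0.5918
  PC2: 20/49 = 0.4082

Step 3 — cumulative fraction after k components = (λ_1 + ... + λ_k) / Σ λ:
  k = 1: 29/49 = 0.5918
  k = 2: (29 + 20)/49 = 49/49 = 1

Summary (fraction, with percent):

explained: PC1 0.5918 (59.18%), PC2 0.4082 (40.82%);  cumulative: 0.5918, 1


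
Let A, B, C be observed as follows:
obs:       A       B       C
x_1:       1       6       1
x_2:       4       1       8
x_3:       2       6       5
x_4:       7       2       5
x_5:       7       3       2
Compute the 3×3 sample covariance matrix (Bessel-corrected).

Step 1 — column means:
  mean(A) = (1 + 4 + 2 + 7 + 7) / 5 = 21/5 = 4.2
  mean(B) = (6 + 1 + 6 + 2 + 3) / 5 = 18/5 = 3.6
  mean(C) = (1 + 8 + 5 + 5 + 2) / 5 = 21/5 = 4.2

Step 2 — sample covariance S[i,j] = (1/(n-1)) · Σ_k (x_{k,i} - mean_i) · (x_{k,j} - mean_j), with n-1 = 4.
  S[A,A] = ((-3.2)·(-3.2) + (-0.2)·(-0.2) + (-2.2)·(-2.2) + (2.8)·(2.8) + (2.8)·(2.8)) / 4 = 30.8/4 = 7.7
  S[A,B] = ((-3.2)·(2.4) + (-0.2)·(-2.6) + (-2.2)·(2.4) + (2.8)·(-1.6) + (2.8)·(-0.6)) / 4 = -18.6/4 = -4.65
  S[A,C] = ((-3.2)·(-3.2) + (-0.2)·(3.8) + (-2.2)·(0.8) + (2.8)·(0.8) + (2.8)·(-2.2)) / 4 = 3.8/4 = 0.95
  S[B,B] = ((2.4)·(2.4) + (-2.6)·(-2.6) + (2.4)·(2.4) + (-1.6)·(-1.6) + (-0.6)·(-0.6)) / 4 = 21.2/4 = 5.3
  S[B,C] = ((2.4)·(-3.2) + (-2.6)·(3.8) + (2.4)·(0.8) + (-1.6)·(0.8) + (-0.6)·(-2.2)) / 4 = -15.6/4 = -3.9
  S[C,C] = ((-3.2)·(-3.2) + (3.8)·(3.8) + (0.8)·(0.8) + (0.8)·(0.8) + (-2.2)·(-2.2)) / 4 = 30.8/4 = 7.7

S is symmetric (S[j,i] = S[i,j]). Assembling:

S = [[7.7, -4.65, 0.95],
 [-4.65, 5.3, -3.9],
 [0.95, -3.9, 7.7]]


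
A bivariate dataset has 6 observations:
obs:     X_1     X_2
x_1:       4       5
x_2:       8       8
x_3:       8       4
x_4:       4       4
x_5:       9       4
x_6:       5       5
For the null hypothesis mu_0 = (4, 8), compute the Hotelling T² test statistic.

Step 1 — sample mean vector:
  mean(X_1) = (4 + 8 + 8 + 4 + 9 + 5) / 6 = 38/6 = 6.3333
  mean(X_2) = (5 + 8 + 4 + 4 + 4 + 5) / 6 = 30/6 = 5
  x̄ = (6.3333, 5),  deviation x̄ - mu_0 = (6.3333, 5) - (4, 8) = (2.3333, -3).

Step 2 — sample covariance matrix, S[i,j] = (1/(n-1)) · Σ_k (x_{k,i} - mean_i) · (x_{k,j} - mean_j), divisor n-1 = 5:
  S[X_1,X_1] = ((-2.3333)·(-2.3333) + (1.6667)·(1.6667) + (1.6667)·(1.6667) + (-2.3333)·(-2.3333) + (2.6667)·(2.6667) + (-1.3333)·(-1.3333)) / 5 = 25.3333/5 = 5.0667
  S[X_1,X_2] = ((-2.3333)·(0) + (1.6667)·(3) + (1.6667)·(-1) + (-2.3333)·(-1) + (2.6667)·(-1) + (-1.3333)·(0)) / 5 = 3/5 = 0.6
  S[X_2,X_2] = ((0)·(0) + (3)·(3) + (-1)·(-1) + (-1)·(-1) + (-1)·(-1) + (0)·(0)) / 5 = 12/5 = 2.4
  S = [[5.0667, 0.6],
 [0.6, 2.4]].

Step 3 — invert S. det(S) = 5.0667·2.4 - (0.6)² = 11.8.
  S^{-1} = (1/det) · [[d, -b], [-b, a]] = [[0.2034, -0.0508],
 [-0.0508, 0.4294]].

Step 4 — quadratic form (x̄ - mu_0)^T · S^{-1} · (x̄ - mu_0):
  S^{-1} · (x̄ - mu_0) = (0.6271, -1.4068),
  (x̄ - mu_0)^T · [...] = (2.3333)·(0.6271) + (-3)·(-1.4068) = 5.6836.

Step 5 — scale by n: T² = 6 · 5.6836 = 34.1017.

T² ≈ 34.1017


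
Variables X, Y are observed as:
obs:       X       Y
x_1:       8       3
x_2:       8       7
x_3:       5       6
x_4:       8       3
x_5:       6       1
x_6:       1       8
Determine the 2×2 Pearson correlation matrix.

Step 1 — column means:
  mean(X) = (8 + 8 + 5 + 8 + 6 + 1) / 6 = 36/6 = 6
  mean(Y) = (3 + 7 + 6 + 3 + 1 + 8) / 6 = 28/6 = 4.6667

Step 2 — sample variances and covariances s[i,j] = (1/(n-1)) · Σ_k (x_{k,i} - mean_i) · (x_{k,j} - mean_j), with n-1 = 5:
  s[X,X] = ((2)·(2) + (2)·(2) + (-1)·(-1) + (2)·(2) + (0)·(0) + (-5)·(-5)) / 5 = 38/5 = 7.6
  s[X,Y] = ((2)·(-1.6667) + (2)·(2.3333) + (-1)·(1.3333) + (2)·(-1.6667) + (0)·(-3.6667) + (-5)·(3.3333)) / 5 = -20/5 = -4
  s[Y,Y] = ((-1.6667)·(-1.6667) + (2.3333)·(2.3333) + (1.3333)·(1.3333) + (-1.6667)·(-1.6667) + (-3.6667)·(-3.6667) + (3.3333)·(3.3333)) / 5 = 37.3333/5 = 7.4667
  Sample standard deviations s_i = √(s[i,i]):
  s(X) = √(7.6) = 2.7568
  s(Y) = √(7.4667) = 2.7325

Step 3 — r_{ij} = s_{ij} / (s_i · s_j):
  r[X,X] = 1 (diagonal).
  r[X,Y] = -4 / (2.7568 · 2.7325) = -4 / 7.533 = -0.531
  r[Y,Y] = 1 (diagonal).

R is symmetric with unit diagonal. Assembling:

R = [[1, -0.531],
 [-0.531, 1]]
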